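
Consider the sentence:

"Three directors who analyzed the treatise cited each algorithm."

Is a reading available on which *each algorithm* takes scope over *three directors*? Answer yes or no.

*each algorithm* is a matrix argument; only *three directors* is modified by the relative clause *who analyzed the treatise*, so the RC island is irrelevant to the target quantifier.
Ordinary QR to a clause-peripheral position gives the wide-scope LF for the lower DP.

Yes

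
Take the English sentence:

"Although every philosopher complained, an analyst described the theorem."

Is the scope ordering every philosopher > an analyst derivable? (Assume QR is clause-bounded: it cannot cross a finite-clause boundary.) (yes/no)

*every philosopher* occurs within the adjunct clause *although every philosopher complained*.
The adjunct-island constraint bars QR out of an adverbial clause.
So *every philosopher* cannot raise to a position above *an analyst*.

No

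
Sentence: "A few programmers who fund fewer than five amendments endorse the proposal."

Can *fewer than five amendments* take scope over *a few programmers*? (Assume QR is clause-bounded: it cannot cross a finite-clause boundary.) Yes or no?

No

*fewer than five amendments* sits inside the relative clause *who fund fewer than five amendments*.
The relative clause forms an island for QR, so the quantifier is confined to the head noun's restrictor.
Hence only narrow scope for *fewer than five amendments* (under *a few programmers*) survives.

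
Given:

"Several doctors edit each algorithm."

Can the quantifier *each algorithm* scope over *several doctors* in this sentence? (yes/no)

Both DPs are arguments of the same predicate; there is no clause or island boundary between them.
Ordinary QR to a clause-peripheral position gives the wide-scope LF for the lower DP.
Both orderings are possible: *several doctors* > *each algorithm* and *each algorithm* > *several doctors*.

Yes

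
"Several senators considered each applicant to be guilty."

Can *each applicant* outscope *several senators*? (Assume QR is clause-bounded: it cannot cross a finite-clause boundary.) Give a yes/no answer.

Yes

This is an ECM construction: *each applicant* is the infinitival subject, Case-marked by the matrix verb, and the infinitive is transparent for QR.
With no island boundary between them, the object can take inverse scope over the subject via ordinary QR within the clause.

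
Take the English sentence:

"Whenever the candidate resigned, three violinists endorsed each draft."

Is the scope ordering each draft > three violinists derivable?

The adjunct clause does not contain *each draft*, which is the matrix object.
No island intervenes, so both surface and inverse scope are derivable.

Yes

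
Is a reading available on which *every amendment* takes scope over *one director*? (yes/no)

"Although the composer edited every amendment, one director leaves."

Structurally, *every amendment* is inside the adjunct clause *although the composer edited every amendment*.
The adjunct-island constraint bars QR out of an adverbial clause.
The ordering *every amendment* > *one director* is therefore underivable.

No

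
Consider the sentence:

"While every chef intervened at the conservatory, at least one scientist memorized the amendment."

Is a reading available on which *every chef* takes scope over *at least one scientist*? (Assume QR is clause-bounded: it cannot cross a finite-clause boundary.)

No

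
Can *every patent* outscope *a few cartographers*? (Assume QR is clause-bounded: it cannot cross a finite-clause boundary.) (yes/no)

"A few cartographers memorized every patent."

Yes

Both DPs are arguments of the same predicate; there is no clause or island boundary between them.
No island intervenes, so both surface and inverse scope are derivable.
Both orderings are possible: *a few cartographers* > *every patent* and *every patent* > *a few cartographers*.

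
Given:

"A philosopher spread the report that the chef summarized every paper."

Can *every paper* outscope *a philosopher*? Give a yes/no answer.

No

The target quantifier *every paper* is part of the complex NP *the report that the chef summarized every paper*.
Noun-complement clauses are scope islands (the Complex NP Constraint): a quantifier inside one cannot scope into the matrix.
Hence only narrow scope for *every paper* (under *a philosopher*) survives.
(Only the surface reading survives: one fixed philosopher with respect to all the relevant papers.)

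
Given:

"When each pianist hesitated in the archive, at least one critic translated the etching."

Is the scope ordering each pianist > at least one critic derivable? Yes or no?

No

The DP *each pianist* is contained in the adjunct clause *when each pianist hesitated in the archive*.
Since the clause is an adjunct (not a complement), the Adjunct Condition blocks QR across its edge.
*each pianist* > *at least one critic* would require crossing that boundary, which is illicit.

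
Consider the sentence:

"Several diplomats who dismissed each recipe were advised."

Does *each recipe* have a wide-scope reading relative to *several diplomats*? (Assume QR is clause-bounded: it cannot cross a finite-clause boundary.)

No

The target quantifier *each recipe* is part of the relative clause *who dismissed each recipe*.
Quantifiers inside a relative clause are trapped there; the RC boundary blocks QR.
So the wide-scope reading for *each recipe* is blocked.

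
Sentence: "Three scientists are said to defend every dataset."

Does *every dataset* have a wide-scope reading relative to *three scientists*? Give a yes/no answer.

Yes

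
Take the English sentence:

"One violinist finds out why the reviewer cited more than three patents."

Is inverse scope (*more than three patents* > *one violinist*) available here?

The DP *more than three patents* is contained in the embedded question *why the reviewer cited more than three patents*.
Embedded questions are wh-islands: a quantifier inside an indirect question cannot QR into the matrix clause.
*more than three patents* is confined to the island and cannot take scope over *one violinist*.

No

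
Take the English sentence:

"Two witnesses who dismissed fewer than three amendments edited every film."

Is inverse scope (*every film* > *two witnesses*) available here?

Although the sentence contains a relative clause (*who dismissed fewer than three amendments*), *every film* is outside it, in the matrix VP.
Nothing blocks QR of the lower DP to a position above the higher one, so inverse scope is available.

Yes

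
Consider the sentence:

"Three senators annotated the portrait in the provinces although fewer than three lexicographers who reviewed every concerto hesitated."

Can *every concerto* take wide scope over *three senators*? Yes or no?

*every concerto* occurs within the relative clause *who reviewed every concerto*, which is itself inside the adjunct *although fewer than three lexicographers who reviewed every concerto hesitated*.
Two island boundaries intervene — the relative clause and the adjunct. Either alone would block QR.
*every concerto* is confined to the island and cannot take scope over *three senators*.

No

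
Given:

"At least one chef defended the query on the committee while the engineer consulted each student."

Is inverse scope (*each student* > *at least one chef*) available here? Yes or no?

No

*each student* is embedded in the adjunct clause *while the engineer consulted each student*.
Adverbial clauses are not L-marked, so they are barriers for QR — the quantifier cannot escape the adjunct.
There is no licit LF on which *each student* c-commands *at least one chef*.
(Only the surface reading survives: one fixed chef with respect to all the relevant students.)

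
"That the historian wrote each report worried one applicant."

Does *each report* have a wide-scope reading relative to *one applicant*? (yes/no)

The DP *each report* is contained in the sentential subject *that the historian wrote each report*.
The subject-island constraint blocks QR out of a clausal subject.
So *each report* cannot raise to a position above *one applicant*.

No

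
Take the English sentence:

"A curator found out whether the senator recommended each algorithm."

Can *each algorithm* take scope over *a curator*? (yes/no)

No

The DP *each algorithm* is contained in the embedded question *whether the senator recommended each algorithm*.
Embedded wh-clauses are opaque for QR, so the quantifier stays inside the question.
So the wide-scope reading for *each algorithm* is blocked.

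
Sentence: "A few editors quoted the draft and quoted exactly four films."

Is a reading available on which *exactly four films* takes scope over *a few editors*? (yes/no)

*exactly four films* occurs within one conjunct of the coordinate structure (*quoted exactly four films*).
Asymmetric QR out of one conjunct violates the Coordinate Structure Constraint.
So *exactly four films* cannot raise high enough to outscope *a few editors*; only the surface ordering *a few editors* > *exactly four films* is available.

No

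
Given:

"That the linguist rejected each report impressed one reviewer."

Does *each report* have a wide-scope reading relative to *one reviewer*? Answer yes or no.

No

*each report* occurs within the sentential subject *that the linguist rejected each report*.
Sentential subjects are islands: a quantifier inside the subject clause cannot raise over the matrix predicate.
So *each report* cannot raise to a position above *one reviewer*.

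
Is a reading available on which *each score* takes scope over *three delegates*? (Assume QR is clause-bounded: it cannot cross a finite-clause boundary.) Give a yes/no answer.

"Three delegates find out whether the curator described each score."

*each score* occurs within the embedded question *whether the curator described each score*.
An indirect question is a wh-island; the filled [Spec,CP] blocks QR across the CP edge.
So the wide-scope reading for *each score* is blocked.

No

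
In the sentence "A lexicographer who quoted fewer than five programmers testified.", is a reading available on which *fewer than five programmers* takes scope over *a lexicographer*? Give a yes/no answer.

No

*fewer than five programmers* is embedded in the relative clause *who quoted fewer than five programmers*.
Relative clauses are scope islands: a quantifier cannot QR out of a relative clause to take scope in the matrix clause.
Hence only narrow scope for *fewer than five programmers* (under *a lexicographer*) survives.
(Only the surface reading survives: one fixed lexicographer with respect to all the relevant programmers.)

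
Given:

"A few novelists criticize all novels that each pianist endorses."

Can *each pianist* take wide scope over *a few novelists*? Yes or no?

No

*each pianist* sits inside the relative clause *that each pianist endorses* modifying *all novels*.
Relative clauses block scope extraction: QR cannot target a position outside the modified NP.
There is no licit LF on which *each pianist* c-commands *a few novelists*.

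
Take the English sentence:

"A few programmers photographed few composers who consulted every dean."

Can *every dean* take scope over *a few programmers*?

*every dean* is embedded in the relative clause *who consulted every dean* modifying *few composers*.
A relative clause is a scope island — quantifier raising cannot cross its boundary.
There is no licit LF on which *every dean* c-commands *a few programmers*.

No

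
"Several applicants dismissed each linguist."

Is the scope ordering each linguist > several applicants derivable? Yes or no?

Yes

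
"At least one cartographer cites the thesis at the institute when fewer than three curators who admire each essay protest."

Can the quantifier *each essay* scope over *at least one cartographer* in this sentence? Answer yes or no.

No

Structurally, *each essay* is inside the relative clause *who admire each essay*, which is itself inside the adjunct *when fewer than three curators who admire each essay protest*.
Even if one barrier were somehow void, the other would still block QR.
There is no licit LF on which *each essay* c-commands *at least one cartographer*.
(Only the surface reading survives: one fixed cartographer with respect to all the relevant essays.)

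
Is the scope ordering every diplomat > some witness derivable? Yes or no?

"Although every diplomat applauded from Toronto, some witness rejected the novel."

No

*every diplomat* is embedded in the adjunct clause *although every diplomat applauded from Toronto*.
The adjunct-island constraint bars QR out of an adverbial clause.
The ordering *every diplomat* > *some witness* is therefore underivable.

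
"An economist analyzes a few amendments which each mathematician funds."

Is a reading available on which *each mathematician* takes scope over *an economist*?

Structurally, *each mathematician* is inside the relative clause *which each mathematician funds* modifying *a few amendments*.
Relative clauses block scope extraction: QR cannot target a position outside the modified NP.
Hence only narrow scope for *each mathematician* (under *an economist*) survives.
(Only the surface reading survives: one fixed economist with respect to all the relevant mathematicians.)

No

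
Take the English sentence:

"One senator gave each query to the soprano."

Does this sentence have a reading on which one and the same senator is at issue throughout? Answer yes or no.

Yes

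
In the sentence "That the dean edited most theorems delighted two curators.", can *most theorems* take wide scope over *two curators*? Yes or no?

No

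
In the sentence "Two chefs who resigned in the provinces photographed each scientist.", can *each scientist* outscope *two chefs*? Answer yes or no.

*each scientist* is a matrix argument; only *two chefs* is modified by the relative clause *who resigned in the provinces*, so the RC island is irrelevant to the target quantifier.
Ordinary QR to a clause-peripheral position gives the wide-scope LF for the lower DP.
Both orderings are possible: *two chefs* > *each scientist* and *each scientist* > *two chefs*.

Yes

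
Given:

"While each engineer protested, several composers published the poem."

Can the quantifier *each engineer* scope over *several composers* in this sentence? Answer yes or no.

Structurally, *each engineer* is inside the adjunct clause *while each engineer protested*.
The adjunct-island constraint bars QR out of an adverbial clause.
So *each engineer* cannot raise to a position above *several composers*.

No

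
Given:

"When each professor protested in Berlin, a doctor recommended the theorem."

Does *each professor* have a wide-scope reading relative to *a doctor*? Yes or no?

No

The DP *each professor* is contained in the adjunct clause *when each professor protested in Berlin*.
Scope out of an adjunct clause is unavailable: QR respects the adjunct-island constraint.
There is no licit LF on which *each professor* c-commands *a doctor*.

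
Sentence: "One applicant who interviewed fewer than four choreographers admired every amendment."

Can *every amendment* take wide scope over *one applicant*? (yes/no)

Although the sentence contains a relative clause (*who interviewed fewer than four choreographers*), *every amendment* is outside it, in the matrix VP.
QR within a single clause is free, so the lower quantifier may take scope over the higher one.
Both orderings are possible: *one applicant* > *every amendment* and *every amendment* > *one applicant*.

Yes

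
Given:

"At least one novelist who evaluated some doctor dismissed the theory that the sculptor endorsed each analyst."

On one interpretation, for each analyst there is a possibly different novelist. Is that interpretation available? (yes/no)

The paraphrase describes the scope ordering *each analyst* > *at least one novelist*.
*each analyst* sits inside the complex NP *the theory that the sculptor endorsed each analyst*.
A that-clause complement to a noun is an island; QR cannot cross the NP boundary.
*each analyst* is confined to the island and cannot take scope over *at least one novelist*.

No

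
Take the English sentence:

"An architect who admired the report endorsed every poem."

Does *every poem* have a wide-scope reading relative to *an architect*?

*every poem* is a matrix argument; only *an architect* is modified by the relative clause *who admired the report*, so the RC island is irrelevant to the target quantifier.
No island intervenes, so both surface and inverse scope are derivable.
So *every poem* > *an architect* is among the available readings.

Yes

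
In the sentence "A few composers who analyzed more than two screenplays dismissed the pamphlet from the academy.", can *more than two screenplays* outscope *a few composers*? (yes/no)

Structurally, *more than two screenplays* is inside the relative clause *who analyzed more than two screenplays*.
QR out of a relative clause is ruled out by the relative-clause island constraint.
So *more than two screenplays* cannot raise high enough to outscope *a few composers*; only the surface ordering *a few composers* > *more than two screenplays* is available.

No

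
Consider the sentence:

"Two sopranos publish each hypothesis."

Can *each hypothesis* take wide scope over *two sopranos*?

Both DPs are arguments of the same predicate; there is no clause or island boundary between them.
Ordinary QR to a clause-peripheral position gives the wide-scope LF for the lower DP.
The sentence is scopally ambiguous between *two sopranos* > *each hypothesis* and *each hypothesis* > *two sopranos*.

Yes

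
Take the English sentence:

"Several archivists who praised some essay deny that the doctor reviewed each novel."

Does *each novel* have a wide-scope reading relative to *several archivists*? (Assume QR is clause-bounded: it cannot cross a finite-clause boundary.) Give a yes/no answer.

No

The target quantifier *each novel* is part of the finite complement clause *that the doctor reviewed each novel*.
Finite CP is the ceiling for QR here, by assumption.
The inverse ordering *each novel* > *several archivists* is therefore underivable.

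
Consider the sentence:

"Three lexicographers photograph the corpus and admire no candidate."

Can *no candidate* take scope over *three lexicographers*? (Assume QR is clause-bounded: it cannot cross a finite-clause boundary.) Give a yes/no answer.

*no candidate* is embedded in one conjunct of the coordinate structure (*admire no candidate*).
Coordinate structures are islands for non-across-the-board movement, QR included.
The inverse ordering *no candidate* > *three lexicographers* is therefore underivable.

No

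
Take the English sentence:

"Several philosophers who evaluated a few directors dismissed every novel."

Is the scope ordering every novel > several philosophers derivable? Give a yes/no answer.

The relative clause *who evaluated a few directors* modifies *several philosophers*, but *every novel* is not inside that relative clause — it is an argument of the matrix verb.
Since no island is crossed, the inverse ordering is licensed alongside surface scope.
Both orderings are possible: *several philosophers* > *every novel* and *every novel* > *several philosophers*.

Yes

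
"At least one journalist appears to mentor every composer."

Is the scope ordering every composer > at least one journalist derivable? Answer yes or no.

*every composer* is inside a raising infinitive, which is transparent to QR (no CP barrier), so it behaves as a matrix argument.
No island intervenes, so both surface and inverse scope are derivable.

Yes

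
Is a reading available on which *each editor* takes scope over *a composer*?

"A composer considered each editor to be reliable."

Yes

*each editor* is an ECM subject; ECM complements are not islands, and the embedded quantifier may take matrix scope.
No island intervenes, so both surface and inverse scope are derivable.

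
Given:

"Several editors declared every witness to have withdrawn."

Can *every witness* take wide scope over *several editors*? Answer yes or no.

This is an ECM construction: *every witness* is the infinitival subject, Case-marked by the matrix verb, and the infinitive is transparent for QR.
QR within a single clause is free, so the lower quantifier may take scope over the higher one.
The sentence is scopally ambiguous between *several editors* > *every witness* and *every witness* > *several editors*.

Yes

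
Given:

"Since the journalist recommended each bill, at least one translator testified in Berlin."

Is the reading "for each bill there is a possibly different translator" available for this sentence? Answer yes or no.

No

The paraphrase describes the scope ordering *each bill* > *at least one translator*.
*each bill* is embedded in the adjunct clause *since the journalist recommended each bill*.
Since the clause is an adjunct (not a complement), the Adjunct Condition blocks QR across its edge.
*each bill* is confined to the island and cannot take scope over *at least one translator*.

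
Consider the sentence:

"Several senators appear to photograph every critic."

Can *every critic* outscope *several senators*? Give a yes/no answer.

*every critic* is the object of the infinitival complement of a raising predicate; raising infinitives are transparent for QR, so the two DPs are in effect clausemates.
QR within a single clause is free, so the lower quantifier may take scope over the higher one.

Yes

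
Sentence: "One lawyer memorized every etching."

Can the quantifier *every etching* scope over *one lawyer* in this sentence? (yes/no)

Yes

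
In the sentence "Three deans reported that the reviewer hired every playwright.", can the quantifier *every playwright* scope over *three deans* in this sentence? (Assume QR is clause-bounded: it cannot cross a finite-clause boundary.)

The target quantifier *every playwright* is part of the finite complement clause *that the reviewer hired every playwright*.
With QR restricted to its own tensed clause, the embedded quantifier cannot reach a matrix scope position.
So *every playwright* cannot raise high enough to outscope *three deans*; only the surface ordering *three deans* > *every playwright* is available.

No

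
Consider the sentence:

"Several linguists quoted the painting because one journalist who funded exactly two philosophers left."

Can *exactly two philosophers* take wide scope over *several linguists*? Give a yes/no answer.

Structurally, *exactly two philosophers* is inside the relative clause *who funded exactly two philosophers*, which is itself inside the adjunct *because one journalist who funded exactly two philosophers left*.
Nested islands: the RC island is itself inside an adjunct island, so wide scope is doubly excluded.
Hence only narrow scope for *exactly two philosophers* (under *several linguists*) survives.

No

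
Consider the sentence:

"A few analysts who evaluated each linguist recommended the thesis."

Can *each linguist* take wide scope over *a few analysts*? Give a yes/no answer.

No

The DP *each linguist* is contained in the relative clause *who evaluated each linguist*.
Relative clauses are scope islands: a quantifier cannot QR out of a relative clause to take scope in the matrix clause.
So *each linguist* cannot raise high enough to outscope *a few analysts*; only the surface ordering *a few analysts* > *each linguist* is available.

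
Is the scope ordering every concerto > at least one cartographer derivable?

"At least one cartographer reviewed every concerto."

Yes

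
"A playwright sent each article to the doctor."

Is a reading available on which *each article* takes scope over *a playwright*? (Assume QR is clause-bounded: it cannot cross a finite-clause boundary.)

Both DPs are arguments of the same predicate; there is no clause or island boundary between them.
Since no island is crossed, the inverse ordering is licensed alongside surface scope.

Yes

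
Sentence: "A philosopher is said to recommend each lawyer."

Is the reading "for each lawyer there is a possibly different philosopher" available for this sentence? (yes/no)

Yes

This is the *each lawyer* > *a philosopher* reading.
Raising constructions are monoclausal for scope purposes; *each lawyer* is not separated from *a philosopher* by any island.
QR within a single clause is free, so the lower quantifier may take scope over the higher one.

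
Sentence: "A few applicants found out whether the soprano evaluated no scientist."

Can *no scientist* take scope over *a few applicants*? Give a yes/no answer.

No

The target quantifier *no scientist* is part of the embedded question *whether the soprano evaluated no scientist*.
The wh-island constraint blocks QR out of an embedded interrogative.
There is no licit LF on which *no scientist* c-commands *a few applicants*.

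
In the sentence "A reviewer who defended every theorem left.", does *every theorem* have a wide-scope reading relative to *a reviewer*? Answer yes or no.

*every theorem* occurs within the relative clause *who defended every theorem*.
Relative clauses are scope islands: a quantifier cannot QR out of a relative clause to take scope in the matrix clause.
Hence only narrow scope for *every theorem* (under *a reviewer*) survives.

No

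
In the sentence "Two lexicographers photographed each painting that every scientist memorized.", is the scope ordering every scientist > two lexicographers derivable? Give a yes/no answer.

No

The DP *every scientist* is contained in the relative clause *that every scientist memorized* modifying *each painting*.
Relative clauses are scope islands: a quantifier cannot QR out of a relative clause to take scope in the matrix clause.
There is no licit LF on which *every scientist* c-commands *two lexicographers*.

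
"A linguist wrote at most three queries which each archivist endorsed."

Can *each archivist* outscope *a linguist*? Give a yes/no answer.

The target quantifier *each archivist* is part of the relative clause *which each archivist endorsed* modifying *at most three queries*.
QR out of a relative clause is ruled out by the relative-clause island constraint.
*each archivist* > *a linguist* would require crossing that boundary, which is illicit.
(Only the surface reading survives: one fixed linguist with respect to all the relevant archivists.)

No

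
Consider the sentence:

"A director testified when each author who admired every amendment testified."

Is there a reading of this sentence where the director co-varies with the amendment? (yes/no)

The described interpretation is the *every amendment* > *a director* scoping.
*every amendment* sits inside the relative clause *who admired every amendment*, which is itself inside the adjunct *when each author who admired every amendment testified*.
Two island boundaries intervene — the relative clause and the adjunct. Either alone would block QR.
*every amendment* is confined to the island and cannot take scope over *a director*.
(Only the surface reading survives: one fixed director with respect to all the relevant amendments.)

No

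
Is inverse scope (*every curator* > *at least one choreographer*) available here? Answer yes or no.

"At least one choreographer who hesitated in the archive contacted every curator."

The RC *who hesitated in the archive* is an island, but *every curator* is not inside it — it is the matrix object, a clausemate of *at least one choreographer*.
QR within a single clause is free, so the lower quantifier may take scope over the higher one.

Yes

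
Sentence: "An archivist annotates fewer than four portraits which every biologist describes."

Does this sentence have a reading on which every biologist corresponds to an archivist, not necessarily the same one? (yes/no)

No

That reading corresponds to *every biologist* > *an archivist*.
Structurally, *every biologist* is inside the relative clause *which every biologist describes* modifying *fewer than four portraits*.
QR out of a relative clause is ruled out by the relative-clause island constraint.
So *every biologist* cannot raise high enough to outscope *an archivist*; only the surface ordering *an archivist* > *every biologist* is available.
(Only the surface reading survives: one fixed archivist with respect to all the relevant biologists.)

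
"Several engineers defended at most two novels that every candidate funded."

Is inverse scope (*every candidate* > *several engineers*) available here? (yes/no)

No

*every candidate* is embedded in the relative clause *that every candidate funded* modifying *at most two novels*.
A relative clause is a scope island — quantifier raising cannot cross its boundary.
So the wide-scope reading for *every candidate* is blocked.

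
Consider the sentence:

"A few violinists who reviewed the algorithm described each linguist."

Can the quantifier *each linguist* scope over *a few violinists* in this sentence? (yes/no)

Yes

*each linguist* is a matrix argument; only *a few violinists* is modified by the relative clause *who reviewed the algorithm*, so the RC island is irrelevant to the target quantifier.
Nothing blocks QR of the lower DP to a position above the higher one, so inverse scope is available.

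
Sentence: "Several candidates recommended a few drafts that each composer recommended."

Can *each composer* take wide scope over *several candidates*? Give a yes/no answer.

*each composer* sits inside the relative clause *that each composer recommended* modifying *a few drafts*.
Relative clauses are scope islands: a quantifier cannot QR out of a relative clause to take scope in the matrix clause.
The inverse ordering *each composer* > *several candidates* is therefore underivable.

No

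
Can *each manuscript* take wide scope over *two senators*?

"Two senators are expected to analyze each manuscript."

The matrix predicate is a raising verb, whose infinitival complement is not a scope island — *each manuscript* can QR into the matrix clause.
Clause-internal QR can adjoin the lower DP above the subject, yielding the inverse reading.
Both orderings are possible: *two senators* > *each manuscript* and *each manuscript* > *two senators*.

Yes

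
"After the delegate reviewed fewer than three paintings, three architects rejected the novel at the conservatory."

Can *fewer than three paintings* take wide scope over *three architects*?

No

The DP *fewer than three paintings* is contained in the adjunct clause *after the delegate reviewed fewer than three paintings*.
The adjunct-island constraint bars QR out of an adverbial clause.
*fewer than three paintings* is confined to the island and cannot take scope over *three architects*.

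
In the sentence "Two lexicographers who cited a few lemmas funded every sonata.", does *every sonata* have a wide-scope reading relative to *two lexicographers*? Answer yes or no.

*every sonata* is a matrix argument; only *two lexicographers* is modified by the relative clause *who cited a few lemmas*, so the RC island is irrelevant to the target quantifier.
Since no island is crossed, the inverse ordering is licensed alongside surface scope.

Yes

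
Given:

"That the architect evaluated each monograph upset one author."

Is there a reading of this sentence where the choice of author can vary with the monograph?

No

This is the *each monograph* > *one author* reading.
Structurally, *each monograph* is inside the sentential subject *that the architect evaluated each monograph*.
The subject-island constraint blocks QR out of a clausal subject.
There is no licit LF on which *each monograph* c-commands *one author*.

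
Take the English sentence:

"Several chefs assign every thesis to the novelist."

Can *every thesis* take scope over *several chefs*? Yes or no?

*every thesis* and *several chefs* are in the same minimal clause.
Ordinary QR to a clause-peripheral position gives the wide-scope LF for the lower DP.
The sentence is scopally ambiguous between *several chefs* > *every thesis* and *every thesis* > *several chefs*.

Yes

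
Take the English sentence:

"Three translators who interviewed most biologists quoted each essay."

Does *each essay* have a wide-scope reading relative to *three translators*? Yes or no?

Yes

*each essay* sits in the matrix clause, not in the relative clause on *three translators*.
Ordinary QR to a clause-peripheral position gives the wide-scope LF for the lower DP.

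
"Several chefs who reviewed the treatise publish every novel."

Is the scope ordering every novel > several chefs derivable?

The RC *who reviewed the treatise* is an island, but *every novel* is not inside it — it is the matrix object, a clausemate of *several chefs*.
Nothing blocks QR of the lower DP to a position above the higher one, so inverse scope is available.
The sentence is scopally ambiguous between *several chefs* > *every novel* and *every novel* > *several chefs*.

Yes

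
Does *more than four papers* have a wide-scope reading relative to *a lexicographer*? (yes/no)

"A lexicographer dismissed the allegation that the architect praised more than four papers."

The target quantifier *more than four papers* is part of the complex NP *the allegation that the architect praised more than four papers*.
A that-clause complement to a noun is an island; QR cannot cross the NP boundary.
Hence only narrow scope for *more than four papers* (under *a lexicographer*) survives.

No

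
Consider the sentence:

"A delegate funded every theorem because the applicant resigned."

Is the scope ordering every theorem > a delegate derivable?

Neither queried DP is inside the adjunct, so the adjunct-island constraint does not apply.
With no island boundary between them, the object can take inverse scope over the subject via ordinary QR within the clause.
Both orderings are possible: *a delegate* > *every theorem* and *every theorem* > *a delegate*.

Yes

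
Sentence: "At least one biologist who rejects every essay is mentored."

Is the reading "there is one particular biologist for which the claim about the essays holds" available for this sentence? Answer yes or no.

Yes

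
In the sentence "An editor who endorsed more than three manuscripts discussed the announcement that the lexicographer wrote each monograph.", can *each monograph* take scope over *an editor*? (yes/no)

*each monograph* is embedded in the complex NP *the announcement that the lexicographer wrote each monograph*.
The Complex NP Constraint bars QR out of the complement clause of a noun.
So the wide-scope reading for *each monograph* is blocked.

No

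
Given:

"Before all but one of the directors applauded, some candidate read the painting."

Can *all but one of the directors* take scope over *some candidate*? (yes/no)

The target quantifier *all but one of the directors* is part of the adjunct clause *before all but one of the directors applauded*.
Adjunct clauses are scope islands: a quantifier inside an adjunct cannot raise into the matrix clause.
So the wide-scope reading for *all but one of the directors* is blocked.

No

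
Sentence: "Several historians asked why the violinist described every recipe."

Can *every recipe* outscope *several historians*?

*every recipe* occurs within the embedded question *why the violinist described every recipe*.
An indirect question is a wh-island; the filled [Spec,CP] blocks QR across the CP edge.
There is no licit LF on which *every recipe* c-commands *several historians*.

No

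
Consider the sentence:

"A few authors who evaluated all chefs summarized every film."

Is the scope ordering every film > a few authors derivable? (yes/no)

*every film* sits in the matrix clause, not in the relative clause on *a few authors*.
Nothing blocks QR of the lower DP to a position above the higher one, so inverse scope is available.
Both orderings are possible: *a few authors* > *every film* and *every film* > *a few authors*.

Yes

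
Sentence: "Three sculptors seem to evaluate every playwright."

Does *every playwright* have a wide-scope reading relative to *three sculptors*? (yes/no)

*every playwright* is inside a raising infinitive, which is transparent to QR (no CP barrier), so it behaves as a matrix argument.
With no island boundary between them, the object can take inverse scope over the subject via ordinary QR within the clause.

Yes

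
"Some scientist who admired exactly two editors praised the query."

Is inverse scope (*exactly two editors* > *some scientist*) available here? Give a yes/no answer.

Structurally, *exactly two editors* is inside the relative clause *who admired exactly two editors*.
A relative clause is a scope island — quantifier raising cannot cross its boundary.
So the wide-scope reading for *exactly two editors* is blocked.

No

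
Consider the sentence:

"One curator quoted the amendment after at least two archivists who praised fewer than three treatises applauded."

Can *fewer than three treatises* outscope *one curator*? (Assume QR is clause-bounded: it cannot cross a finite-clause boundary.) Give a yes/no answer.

*fewer than three treatises* sits inside the relative clause *who praised fewer than three treatises*, which is itself inside the adjunct *after at least two archivists who praised fewer than three treatises applauded*.
Both the relative clause and the enclosing adjunct are scope islands; QR cannot cross either.
There is no licit LF on which *fewer than three treatises* c-commands *one curator*.
(Only the surface reading survives: one fixed curator with respect to all the relevant treatises.)

No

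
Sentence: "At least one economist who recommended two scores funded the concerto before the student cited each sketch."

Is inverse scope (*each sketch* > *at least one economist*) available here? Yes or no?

No

*each sketch* is embedded in the adjunct clause *before the student cited each sketch*.
Scope out of an adjunct clause is unavailable: QR respects the adjunct-island constraint.
*each sketch* > *at least one economist* would require crossing that boundary, which is illicit.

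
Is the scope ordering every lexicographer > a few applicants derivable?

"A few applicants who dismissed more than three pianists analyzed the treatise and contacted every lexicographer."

*every lexicographer* is embedded in one conjunct of the coordinate structure (*contacted every lexicographer*).
The Coordinate Structure Constraint blocks movement (including QR) out of a single conjunct.
So the wide-scope reading for *every lexicographer* is blocked.

No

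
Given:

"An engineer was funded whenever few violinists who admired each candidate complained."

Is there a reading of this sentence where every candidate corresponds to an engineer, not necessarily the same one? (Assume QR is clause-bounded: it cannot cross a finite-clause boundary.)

No

The paraphrase describes the scope ordering *each candidate* > *an engineer*.
*each candidate* occurs within the relative clause *who admired each candidate*, which is itself inside the adjunct *whenever few violinists who admired each candidate complained*.
Even if one barrier were somehow void, the other would still block QR.
So *each candidate* cannot raise to a position above *an engineer*.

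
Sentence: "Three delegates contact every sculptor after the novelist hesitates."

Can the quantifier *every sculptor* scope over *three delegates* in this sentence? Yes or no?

*every sculptor* is a matrix argument; the adjunct is an island but the target quantifier is outside it.
Since no island is crossed, the inverse ordering is licensed alongside surface scope.
So *every sculptor* > *three delegates* is among the available readings.

Yes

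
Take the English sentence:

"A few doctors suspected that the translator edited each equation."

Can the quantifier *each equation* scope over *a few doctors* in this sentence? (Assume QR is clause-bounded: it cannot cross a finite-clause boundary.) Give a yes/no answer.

*each equation* is embedded in the finite complement clause *that the translator edited each equation*.
Given the clause-boundedness assumption, QR cannot cross the finite CP into the matrix.
The inverse ordering *each equation* > *a few doctors* is therefore underivable.

No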